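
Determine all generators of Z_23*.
There are φ(22) = 10 primitive roots mod 23: {5, 7, 10, 11, 14, 15, 17, 19, 20, 21}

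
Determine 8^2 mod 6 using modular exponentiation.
8^{2} = 64 ≡ 4 (mod 6)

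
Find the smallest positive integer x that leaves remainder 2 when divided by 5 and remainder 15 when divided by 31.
M = 5 × 31 = 155. M₁ = 31, y₁ ≡ 1 mod 5. M₂ = 5, y₂ ≡ 25 mod 31. x = 2×31×1 + 15×5×25 ≡ 77 mod 155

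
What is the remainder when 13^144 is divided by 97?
Using Fermat: 13^{96} ≡ 1 mod 97. 144 ≡ 48 mod 96. So 13^{144} ≡ 13^{48} ≡ 96 mod 97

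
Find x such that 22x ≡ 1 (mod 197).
Since 197 is prime, by Fermat 22^(-1) ≡ 22^{195} ≡ 9 (mod 197). Verify: 22 × 9 = 198 ≡ 1 (mod 197)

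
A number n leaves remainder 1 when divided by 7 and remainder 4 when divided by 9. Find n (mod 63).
M = 7 × 9 = 63. M₁ = 9, y₁ ≡ 4 (mod 7). M₂ = 7, y₂ ≡ 4 (mod 9). n = 1×9×4 + 4×7×4 ≡ 22 (mod 63)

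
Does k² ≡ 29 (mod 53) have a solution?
By Euler's criterion: 29^{26} ≡ 1 (mod 53). Since this equals 1, 29 is a QR.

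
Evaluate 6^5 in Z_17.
By repeated squaring (mod 17): 6^{1}≡6, 6^{2}≡2, 6^{4}≡4. Then 6^{5} = 6^{4+1} ≡ 4 × 6 ≡ 7 (mod 17)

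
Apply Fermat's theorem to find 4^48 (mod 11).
By Fermat: 4^{10} ≡ 1 (mod 11). 48 = 4×10 + 8. So 4^{48} ≡ 4^{8} ≡ 9 (mod 11)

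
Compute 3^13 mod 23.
By repeated squaring mod 23: 3^{1}≡3, 3^{2}≡9, 3^{4}≡12, 3^{8}≡6. Then 3^{13} = 3^{8+4+1} ≡ 6 × 12 × 3 ≡ 9 mod 23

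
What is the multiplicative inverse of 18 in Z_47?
Since 47 is prime, by Fermat 18^(-1) ≡ 18^{45} ≡ 34 mod 47. Verify: 18 × 34 = 612 ≡ 1 mod 47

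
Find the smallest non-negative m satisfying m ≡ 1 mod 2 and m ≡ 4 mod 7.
M = 2 × 7 = 14. M₁ = 7, y₁ ≡ 1 mod 2. M₂ = 2, y₂ ≡ 4 mod 7. m = 1×7×1 + 4×2×4 ≡ 11 mod 14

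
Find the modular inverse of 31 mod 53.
Since 53 is prime, by Fermat 31^(-1) ≡ 31^{51} ≡ 12 (mod 53). Verify: 31 × 12 = 372 ≡ 1 (mod 53)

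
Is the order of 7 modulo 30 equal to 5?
Powers of 7 mod 30: 7^1≡7, 7^2≡19, 7^3≡13, 7^4≡1. Already 7^4≡1, so the order is 4 < 5. No, the actual order is 4.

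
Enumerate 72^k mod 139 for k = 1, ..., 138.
72^1, 72^2, ..., 72^{138} mod 139: [72, 41, 33, 13, 102, 116, 12, 30, 75, 118, 17, 112, 2, 5, 82, 66, 26, 65, 93, 24, 60, 11, 97, 34, 85, 4, 10, 25, 132, 52, 130, 47, 48, 120, 22, 55, 68, 31, 8, 20, 50, 125, 104, 121, 94, 96, 101, 44, 110, 136, 62, 16, 40, 100, 111, 69, 103, 49, 53, 63, 88, 81, 133, 124, 32, 80, 61, 83, 138, 67, 98, 106, 126, 37, 23, 127, 109, 64, 21, 122, 27, 137, 134, 57, 73, 113, 74, 46, 115, 79, 128, 42, 105, 54, 135, 129, 114, 7, 87, 9, 92, 91, 19, 117, 84, 71, 108, 131, 119, 89, 14, 35, 18, 45, 43, 38, 95, 29, 3, 77, 123, 99, 39, 28, 70, 36, 90, 86, 76, 51, 58, 6, 15, 107, 59, 78, 56, 1]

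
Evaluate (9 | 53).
(9/53) = 9^{26} mod 53 = 1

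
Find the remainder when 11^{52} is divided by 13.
By Fermat: 11^{12} ≡ 1 mod 13. 52 = 4×12 + 4. So 11^{52} ≡ 11^{4} ≡ 3 mod 13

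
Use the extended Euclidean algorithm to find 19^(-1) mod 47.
Extended GCD: 19(5) + 47(-2) = 1. So 19^(-1) ≡ 5 (mod 47). Verify: 19 × 5 = 95 ≡ 1 (mod 47)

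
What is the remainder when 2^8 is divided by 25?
By repeated squaring mod 25: 2^{1}≡2, 2^{2}≡4, 2^{4}≡16, 2^{8}≡6. So 2^{8} ≡ 6 mod 25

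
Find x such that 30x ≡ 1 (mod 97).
Since 97 is prime, by Fermat 30^(-1) ≡ 30^{95} ≡ 55 (mod 97). Verify: 30 × 55 = 1650 ≡ 1 (mod 97)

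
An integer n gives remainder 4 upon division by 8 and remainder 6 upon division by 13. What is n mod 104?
M = 8 × 13 = 104. M₁ = 13, y₁ ≡ 5 mod 8. M₂ = 8, y₂ ≡ 5 mod 13. n = 4×13×5 + 6×8×5 ≡ 84 mod 104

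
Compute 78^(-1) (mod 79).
Since 79 is prime, by Fermat 78^(-1) ≡ 78^{77} ≡ 78 (mod 79). Verify: 78 × 78 = 6084 ≡ 1 (mod 79)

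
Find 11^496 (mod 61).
Using Fermat: 11^{60} ≡ 1 (mod 61). 496 ≡ 16 (mod 60). So 11^{496} ≡ 11^{16} ≡ 1 (mod 61)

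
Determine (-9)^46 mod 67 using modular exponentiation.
By repeated squaring (mod 67): (-9)^{1}≡58, (-9)^{2}≡14, (-9)^{4}≡62, (-9)^{8}≡25, (-9)^{16}≡22, (-9)^{32}≡15. Then (-9)^{46} = (-9)^{32+8+4+2} ≡ 15 × 25 × 62 × 14 ≡ 14 (mod 67)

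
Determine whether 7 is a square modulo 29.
By Euler's criterion: 7^{14} ≡ 1 (mod 29). Since this equals 1, 7 is a QR.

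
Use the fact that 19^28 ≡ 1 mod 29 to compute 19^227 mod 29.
By Fermat: 19^{28} ≡ 1 mod 29. 227 ≡ 3 mod 28. So 19^{227} ≡ 19^{3} ≡ 15 mod 29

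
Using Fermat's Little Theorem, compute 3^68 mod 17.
By Fermat: 3^{16} ≡ 1 mod 17. 68 = 4×16 + 4. So 3^{68} ≡ 3^{4} ≡ 13 mod 17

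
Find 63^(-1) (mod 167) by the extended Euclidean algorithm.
Extended GCD: 63(-53) + 167(20) = 1. So 63^(-1) ≡ -53 ≡ 114 (mod 167). Verify: 63 × 114 = 7182 ≡ 1 (mod 167)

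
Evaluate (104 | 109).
(104/109) = 104^{54} mod 109 = 1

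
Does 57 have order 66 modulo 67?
ord_67(57) divides 66. For each prime q|66: 57^{33}≡66, 57^{22}≡37, 57^{6}≡25, none ≡ 1. So 57 has order 66 and is a primitive root mod 67.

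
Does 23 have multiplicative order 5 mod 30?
Powers of 23 mod 30: 23^1≡23, 23^2≡19, 23^3≡17, 23^4≡1. Already 23^4≡1, so the order is 4 < 5. No, the actual order is 4.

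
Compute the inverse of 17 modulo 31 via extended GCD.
Extended GCD: 17(11) + 31(-6) = 1. So 17^(-1) ≡ 11 (mod 31). Verify: 17 × 11 = 187 ≡ 1 (mod 31)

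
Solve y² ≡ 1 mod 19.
The square roots of 1 mod 19 are 1 and 18. Verify: 1² = 1 ≡ 1 mod 19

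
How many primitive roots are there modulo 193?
A prime p has φ(p-1) primitive roots; here φ(192) = 64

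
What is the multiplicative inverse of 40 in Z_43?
Since 43 is prime, by Fermat 40^(-1) ≡ 40^{41} ≡ 14 mod 43. Verify: 40 × 14 = 560 ≡ 1 mod 43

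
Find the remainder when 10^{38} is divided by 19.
By Fermat: 10^{18} ≡ 1 mod 19. 38 = 2×18 + 2. So 10^{38} ≡ 10^{2} ≡ 5 mod 19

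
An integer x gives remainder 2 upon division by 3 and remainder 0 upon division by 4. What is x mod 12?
M = 3 × 4 = 12. M₁ = 4, y₁ ≡ 1 mod 3. M₂ = 3, y₂ ≡ 3 mod 4. x = 2×4×1 + 0×3×3 ≡ 8 mod 12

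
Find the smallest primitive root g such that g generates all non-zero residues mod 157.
g = 5. Powers: [5, 25, 125, 154, 142, 82, 96, 9, ...] generates all 156 non-zero residues.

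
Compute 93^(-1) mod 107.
Since 107 is prime, by Fermat 93^(-1) ≡ 93^{105} ≡ 84 mod 107. Verify: 93 × 84 = 7812 ≡ 1 mod 107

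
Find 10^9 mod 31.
By repeated squaring mod 31: 10^{1}≡10, 10^{2}≡7, 10^{4}≡18, 10^{8}≡14. Then 10^{9} = 10^{8+1} ≡ 14 × 10 ≡ 16 mod 31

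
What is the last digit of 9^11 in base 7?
Using Fermat: 9^{6} ≡ 1 mod 7. 11 ≡ 5 mod 6. So 9^{11} ≡ 9^{5} ≡ 4 mod 7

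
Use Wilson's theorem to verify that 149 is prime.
(148)! mod 149 = 148. Since this equals -1 mod 149, Wilson confirms 149 is prime.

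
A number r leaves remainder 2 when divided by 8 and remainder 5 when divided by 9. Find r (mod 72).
M = 8 × 9 = 72. M₁ = 9, y₁ ≡ 1 (mod 8). M₂ = 8, y₂ ≡ 8 (mod 9). r = 2×9×1 + 5×8×8 ≡ 50 (mod 72)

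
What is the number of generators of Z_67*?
Number of primitive roots mod 67 = φ(p-1) = φ(66) = 20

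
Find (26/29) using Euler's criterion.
(26/29) = 26^{14} mod 29 = -1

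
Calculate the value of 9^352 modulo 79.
Using Fermat: 9^{78} ≡ 1 mod 79. 352 ≡ 40 mod 78. So 9^{352} ≡ 9^{40} ≡ 9 mod 79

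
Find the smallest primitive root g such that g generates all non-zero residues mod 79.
g = 3. Powers: [3, 9, 27, 2, 6, 18, 54, ...] generates all 78 non-zero residues.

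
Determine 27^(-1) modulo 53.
Since 53 is prime, by Fermat 27^(-1) ≡ 27^{51} ≡ 2 mod 53. Verify: 27 × 2 = 54 ≡ 1 mod 53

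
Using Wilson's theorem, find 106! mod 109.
(108)! = (106)! × (107) × (108) ≡ -1 (mod 109). So (106)! ≡ -1 × [(108)(107)]^(-1) ≡ 54 (mod 109)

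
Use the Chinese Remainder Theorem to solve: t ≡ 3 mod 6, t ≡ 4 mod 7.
M = 6 × 7 = 42. M₁ = 7, y₁ ≡ 1 mod 6. M₂ = 6, y₂ ≡ 6 mod 7. t = 3×7×1 + 4×6×6 ≡ 39 mod 42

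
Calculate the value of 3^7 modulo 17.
By repeated squaring mod 17: 3^{1}≡3, 3^{2}≡9, 3^{4}≡13. Then 3^{7} = 3^{4+2+1} ≡ 13 × 9 × 3 ≡ 11 mod 17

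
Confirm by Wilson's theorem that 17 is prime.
(16)! mod 17 = 16. Since this equals -1 mod 17, Wilson confirms 17 is prime.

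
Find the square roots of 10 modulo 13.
The square roots of 10 mod 13 are 7 and 6. Verify: 7² = 49 ≡ 10 mod 13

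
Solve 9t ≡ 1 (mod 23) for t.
Since 23 is prime, by Fermat 9^(-1) ≡ 9^{21} ≡ 18 (mod 23). Verify: 9 × 18 = 162 ≡ 1 (mod 23)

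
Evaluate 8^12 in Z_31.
By repeated squaring (mod 31): 8^{1}≡8, 8^{2}≡2, 8^{4}≡4, 8^{8}≡16. Then 8^{12} = 8^{8+4} ≡ 16 × 4 ≡ 2 (mod 31)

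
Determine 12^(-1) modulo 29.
Since 29 is prime, by Fermat 12^(-1) ≡ 12^{27} ≡ 17 mod 29. Verify: 12 × 17 = 204 ≡ 1 mod 29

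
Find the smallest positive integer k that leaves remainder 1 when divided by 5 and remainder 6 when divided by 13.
M = 5 × 13 = 65. M₁ = 13, y₁ ≡ 2 (mod 5). M₂ = 5, y₂ ≡ 8 (mod 13). k = 1×13×2 + 6×5×8 ≡ 6 (mod 65)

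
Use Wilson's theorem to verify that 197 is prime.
(196)! mod 197 = 196. Since this equals -1 (mod 197), Wilson confirms 197 is prime.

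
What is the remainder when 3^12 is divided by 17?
By repeated squaring (mod 17): 3^{1}≡3, 3^{2}≡9, 3^{4}≡13, 3^{8}≡16. Then 3^{12} = 3^{8+4} ≡ 16 × 13 ≡ 4 (mod 17)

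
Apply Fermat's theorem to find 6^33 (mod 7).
By Fermat: 6^{6} ≡ 1 (mod 7). 33 = 5×6 + 3. So 6^{33} ≡ 6^{3} ≡ 6 (mod 7)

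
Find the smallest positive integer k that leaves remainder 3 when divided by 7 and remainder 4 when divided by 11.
M = 7 × 11 = 77. M₁ = 11, y₁ ≡ 2 mod 7. M₂ = 7, y₂ ≡ 8 mod 11. k = 3×11×2 + 4×7×8 ≡ 59 mod 77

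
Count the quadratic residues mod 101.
For prime 101, there are (p-1)/2 = (101-1)/2 = 50 quadratic residues (excluding 0).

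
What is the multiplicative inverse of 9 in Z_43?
Since 43 is prime, by Fermat 9^(-1) ≡ 9^{41} ≡ 24 mod 43. Verify: 9 × 24 = 216 ≡ 1 mod 43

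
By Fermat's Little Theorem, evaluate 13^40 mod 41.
By Fermat's Little Theorem, 13^{40} ≡ 1 mod 41 since 41 is prime and gcd(13, 41) = 1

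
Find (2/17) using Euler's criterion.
(2/17) = 2^{8} mod 17 = 1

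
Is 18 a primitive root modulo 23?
18^{11} ≡ 1 mod 23 and 11 < 22, so ord_23(18) = 11 ≠ 22 and 18 is not a primitive root.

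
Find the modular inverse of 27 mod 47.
Since 47 is prime, by Fermat 27^(-1) ≡ 27^{45} ≡ 7 mod 47. Verify: 27 × 7 = 189 ≡ 1 mod 47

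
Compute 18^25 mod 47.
By repeated squaring (mod 47): 18^{1}≡18, 18^{2}≡42, 18^{4}≡25, 18^{8}≡14, 18^{16}≡8. Then 18^{25} = 18^{16+8+1} ≡ 8 × 14 × 18 ≡ 42 (mod 47)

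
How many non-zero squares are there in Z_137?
The squaring map on Z_137* is 2-to-1, so there are (136)/2 = 68 QRs.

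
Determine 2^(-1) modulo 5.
Since 5 is prime, by Fermat 2^(-1) ≡ 2^{3} ≡ 3 (mod 5). Verify: 2 × 3 = 6 ≡ 1 (mod 5)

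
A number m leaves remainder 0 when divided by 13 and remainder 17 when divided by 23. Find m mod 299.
M = 13 × 23 = 299. M₁ = 23, y₁ ≡ 4 mod 13. M₂ = 13, y₂ ≡ 16 mod 23. m = 0×23×4 + 17×13×16 ≡ 247 mod 299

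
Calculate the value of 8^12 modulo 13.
Using Fermat: 8^{12} ≡ 1 (mod 13). 12 ≡ 0 (mod 12). So 8^{12} ≡ 8^{0} ≡ 1 (mod 13)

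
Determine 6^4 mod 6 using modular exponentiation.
6^{4} = 1296 ≡ 0 mod 6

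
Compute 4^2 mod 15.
4^{2} = 16 ≡ 1 mod 15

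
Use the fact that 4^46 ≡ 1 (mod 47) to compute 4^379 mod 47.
By Fermat: 4^{46} ≡ 1 (mod 47). 379 ≡ 11 (mod 46). So 4^{379} ≡ 4^{11} ≡ 24 (mod 47)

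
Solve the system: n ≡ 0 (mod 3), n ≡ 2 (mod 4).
M = 3 × 4 = 12. M₁ = 4, y₁ ≡ 1 (mod 3). M₂ = 3, y₂ ≡ 3 (mod 4). n = 0×4×1 + 2×3×3 ≡ 6 (mod 12)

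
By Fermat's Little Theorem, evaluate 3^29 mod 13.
By Fermat: 3^{12} ≡ 1 (mod 13). 29 = 2×12 + 5. So 3^{29} ≡ 3^{5} ≡ 9 (mod 13)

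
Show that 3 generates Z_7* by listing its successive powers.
3^1, 3^2, ..., 3^{6} mod 7: [3, 2, 6, 4, 5, 1]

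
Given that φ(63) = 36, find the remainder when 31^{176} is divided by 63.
By Euler: 31^{36} ≡ 1 (mod 63) since gcd(31, 63) = 1. 176 = 4×36 + 32. So 31^{176} ≡ 31^{32} ≡ 16 (mod 63)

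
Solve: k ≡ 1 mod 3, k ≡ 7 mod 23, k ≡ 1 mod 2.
M = 3 × 23 × 2 = 138. M₁ = 46, y₁ ≡ 1 mod 3. M₂ = 6, y₂ ≡ 4 mod 23. M₃ = 69, y₃ ≡ 1 mod 2. k = 1×46×1 + 7×6×4 + 1×69×1 ≡ 7 mod 138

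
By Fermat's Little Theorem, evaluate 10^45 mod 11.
By Fermat: 10^{10} ≡ 1 mod 11. 45 = 4×10 + 5. So 10^{45} ≡ 10^{5} ≡ 10 mod 11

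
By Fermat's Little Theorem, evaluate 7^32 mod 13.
By Fermat: 7^{12} ≡ 1 mod 13. 32 = 2×12 + 8. So 7^{32} ≡ 7^{8} ≡ 3 mod 13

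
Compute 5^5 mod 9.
By repeated squaring (mod 9): 5^{1}≡5, 5^{2}≡7, 5^{4}≡4. Then 5^{5} = 5^{4+1} ≡ 4 × 5 ≡ 2 (mod 9)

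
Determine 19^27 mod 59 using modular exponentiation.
By repeated squaring mod 59: 19^{1}≡19, 19^{2}≡7, 19^{4}≡49, 19^{8}≡41, 19^{16}≡29. Then 19^{27} = 19^{16+8+2+1} ≡ 29 × 41 × 7 × 19 ≡ 17 mod 59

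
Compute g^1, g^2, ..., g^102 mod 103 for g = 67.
67^1, 67^2, ..., 67^{102} mod 103: [67, 60, 3, 98, 77, 9, 88, 25, 27, 58, 75, 81, 71, 19, 37, 7, 57, 8, 21, 68, 24, 63, 101, 72, 86, 97, 10, 52, 85, 30, 53, 49, 90, 56, 44, 64, 65, 29, 89, 92, 87, 61, 70, 55, 80, 4, 62, 34, 12, 83, 102, 36, 43, 100, 5, 26, 94, 15, 78, 76, 45, 28, 22, 32, 84, 66, 96, 46, 95, 82, 35, 79, 40, 2, 31, 17, 6, 93, 51, 18, 73, 50, 54, 13, 47, 59, 39, 38, 74, 14, 11, 16, 42, 33, 48, 23, 99, 41, 69, 91, 20, 1]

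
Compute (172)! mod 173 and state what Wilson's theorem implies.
(172)! mod 173 = 172. Since this equals -1 mod 173, Wilson confirms 173 is prime.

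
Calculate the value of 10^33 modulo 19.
Using Fermat: 10^{18} ≡ 1 mod 19. 33 ≡ 15 mod 18. So 10^{33} ≡ 10^{15} ≡ 8 mod 19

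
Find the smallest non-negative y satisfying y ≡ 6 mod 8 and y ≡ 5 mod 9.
M = 8 × 9 = 72. M₁ = 9, y₁ ≡ 1 mod 8. M₂ = 8, y₂ ≡ 8 mod 9. y = 6×9×1 + 5×8×8 ≡ 14 mod 72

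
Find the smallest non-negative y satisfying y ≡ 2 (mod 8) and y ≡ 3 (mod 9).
M = 8 × 9 = 72. M₁ = 9, y₁ ≡ 1 (mod 8). M₂ = 8, y₂ ≡ 8 (mod 9). y = 2×9×1 + 3×8×8 ≡ 66 (mod 72)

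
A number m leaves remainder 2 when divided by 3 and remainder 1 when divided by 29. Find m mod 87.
M = 3 × 29 = 87. M₁ = 29, y₁ ≡ 2 mod 3. M₂ = 3, y₂ ≡ 10 mod 29. m = 2×29×2 + 1×3×10 ≡ 59 mod 87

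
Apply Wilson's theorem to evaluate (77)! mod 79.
(78)! = (77)! × (78) ≡ -1 mod 79. So (77)! ≡ -1 × (78)^(-1) ≡ (-1)×(-1) = 1 mod 79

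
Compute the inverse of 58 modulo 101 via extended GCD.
Extended GCD: 58(-47) + 101(27) = 1. So 58^(-1) ≡ -47 ≡ 54 mod 101. Verify: 58 × 54 = 3132 ≡ 1 mod 101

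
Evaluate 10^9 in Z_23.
By repeated squaring (mod 23): 10^{1}≡10, 10^{2}≡8, 10^{4}≡18, 10^{8}≡2. Then 10^{9} = 10^{8+1} ≡ 2 × 10 ≡ 20 (mod 23)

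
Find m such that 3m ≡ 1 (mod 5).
Since 5 is prime, by Fermat 3^(-1) ≡ 3^{3} ≡ 2 (mod 5). Verify: 3 × 2 = 6 ≡ 1 (mod 5)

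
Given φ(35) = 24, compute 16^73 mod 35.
By Euler: 16^{24} ≡ 1 (mod 35) since gcd(16, 35) = 1. 73 = 3×24 + 1. So 16^{73} ≡ 16^{1} ≡ 16 (mod 35)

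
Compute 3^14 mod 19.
By repeated squaring mod 19: 3^{1}≡3, 3^{2}≡9, 3^{4}≡5, 3^{8}≡6. Then 3^{14} = 3^{8+4+2} ≡ 6 × 5 × 9 ≡ 4 mod 19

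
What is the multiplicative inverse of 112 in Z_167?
Since 167 is prime, by Fermat 112^(-1) ≡ 112^{165} ≡ 85 (mod 167). Verify: 112 × 85 = 9520 ≡ 1 (mod 167)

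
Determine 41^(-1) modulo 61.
Since 61 is prime, by Fermat 41^(-1) ≡ 41^{59} ≡ 3 mod 61. Verify: 41 × 3 = 123 ≡ 1 mod 61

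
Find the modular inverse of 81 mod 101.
Since 101 is prime, by Fermat 81^(-1) ≡ 81^{99} ≡ 5 mod 101. Verify: 81 × 5 = 405 ≡ 1 mod 101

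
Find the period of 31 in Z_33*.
Powers of 31 mod 33: 31^1≡31, 31^2≡4, 31^3≡25, 31^4≡16, 31^5≡1. So the order of 31 is 5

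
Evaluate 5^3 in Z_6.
5^{3} = 125 ≡ 5 (mod 6)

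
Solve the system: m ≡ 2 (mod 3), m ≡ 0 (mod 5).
M = 3 × 5 = 15. M₁ = 5, y₁ ≡ 2 (mod 3). M₂ = 3, y₂ ≡ 2 (mod 5). m = 2×5×2 + 0×3×2 ≡ 5 (mod 15)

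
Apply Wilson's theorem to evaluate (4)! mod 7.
(6)! = (4)! × (5) × (6) ≡ -1 mod 7. So (4)! ≡ -1 × [(6)(5)]^(-1) ≡ 3 mod 7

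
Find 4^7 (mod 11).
By repeated squaring (mod 11): 4^{1}≡4, 4^{2}≡5, 4^{4}≡3. Then 4^{7} = 4^{4+2+1} ≡ 3 × 5 × 4 ≡ 5 (mod 11)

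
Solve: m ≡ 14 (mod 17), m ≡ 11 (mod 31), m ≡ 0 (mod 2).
M = 17 × 31 × 2 = 1054. M₁ = 62, y₁ ≡ 14 (mod 17). M₂ = 34, y₂ ≡ 21 (mod 31). M₃ = 527, y₃ ≡ 1 (mod 2). m = 14×62×14 + 11×34×21 + 0×527×1 ≡ 1034 (mod 1054)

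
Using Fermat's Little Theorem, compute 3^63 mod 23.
By Fermat: 3^{22} ≡ 1 (mod 23). 63 = 2×22 + 19. So 3^{63} ≡ 3^{19} ≡ 6 (mod 23)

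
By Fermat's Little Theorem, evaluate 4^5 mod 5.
By Fermat: 4^{4} ≡ 1 (mod 5). So 4^{5} = 4^{4} · 4^{1} ≡ 4^{1} ≡ 4 (mod 5)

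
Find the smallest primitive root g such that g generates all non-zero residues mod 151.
g = 6. Powers: [6, 36, 65, 88, 75, 148, 133, ...] generates all 150 non-zero residues.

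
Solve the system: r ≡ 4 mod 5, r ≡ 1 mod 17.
M = 5 × 17 = 85. M₁ = 17, y₁ ≡ 3 mod 5. M₂ = 5, y₂ ≡ 7 mod 17. r = 4×17×3 + 1×5×7 ≡ 69 mod 85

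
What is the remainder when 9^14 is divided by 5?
Using Fermat: 9^{4} ≡ 1 (mod 5). 14 ≡ 2 (mod 4). So 9^{14} ≡ 9^{2} ≡ 1 (mod 5)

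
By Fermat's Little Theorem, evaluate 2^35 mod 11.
By Fermat: 2^{10} ≡ 1 mod 11. 35 = 3×10 + 5. So 2^{35} ≡ 2^{5} ≡ 10 mod 11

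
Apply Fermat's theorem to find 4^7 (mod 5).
By Fermat: 4^{4} ≡ 1 (mod 5). So 4^{7} = 4^{4} · 4^{3} ≡ 4^{3} ≡ 4 (mod 5)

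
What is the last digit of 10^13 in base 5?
By repeated squaring (mod 5): 10^{1}≡0, 10^{2}≡0, 10^{4}≡0, 10^{8}≡0. Then 10^{13} = 10^{8+4+1} ≡ 0 × 0 × 0 ≡ 0 (mod 5)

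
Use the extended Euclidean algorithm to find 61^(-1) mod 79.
Extended GCD: 61(-22) + 79(17) = 1. So 61^(-1) ≡ -22 ≡ 57 mod 79. Verify: 61 × 57 = 3477 ≡ 1 mod 79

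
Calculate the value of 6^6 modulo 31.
By repeated squaring (mod 31): 6^{1}≡6, 6^{2}≡5, 6^{4}≡25. Then 6^{6} = 6^{4+2} ≡ 25 × 5 ≡ 1 (mod 31)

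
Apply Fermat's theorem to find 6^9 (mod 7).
By Fermat: 6^{6} ≡ 1 (mod 7). So 6^{9} = 6^{6} · 6^{3} ≡ 6^{3} ≡ 6 (mod 7)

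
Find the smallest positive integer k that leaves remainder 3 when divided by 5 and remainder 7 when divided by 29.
M = 5 × 29 = 145. M₁ = 29, y₁ ≡ 4 (mod 5). M₂ = 5, y₂ ≡ 6 (mod 29). k = 3×29×4 + 7×5×6 ≡ 123 (mod 145)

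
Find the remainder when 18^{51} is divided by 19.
By Fermat: 18^{18} ≡ 1 (mod 19). 51 = 2×18 + 15. So 18^{51} ≡ 18^{15} ≡ 18 (mod 19)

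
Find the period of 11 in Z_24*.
Powers of 11 mod 24: 11^1≡11, 11^2≡1. Order = 2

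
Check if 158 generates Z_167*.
ord_167(158) divides 166. For each prime q|166: 158^{83}≡166, 158^{2}≡81, none ≡ 1. So 158 has order 166 and is a primitive root mod 167.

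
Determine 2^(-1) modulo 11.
Since 11 is prime, by Fermat 2^(-1) ≡ 2^{9} ≡ 6 mod 11. Verify: 2 × 6 = 12 ≡ 1 mod 11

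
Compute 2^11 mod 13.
By repeated squaring mod 13: 2^{1}≡2, 2^{2}≡4, 2^{4}≡3, 2^{8}≡9. Then 2^{11} = 2^{8+2+1} ≡ 9 × 4 × 2 ≡ 7 mod 13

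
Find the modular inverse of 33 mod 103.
Since 103 is prime, by Fermat 33^(-1) ≡ 33^{101} ≡ 25 (mod 103). Verify: 33 × 25 = 825 ≡ 1 (mod 103)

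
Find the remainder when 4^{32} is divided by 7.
By Fermat: 4^{6} ≡ 1 mod 7. 32 = 5×6 + 2. So 4^{32} ≡ 4^{2} ≡ 2 mod 7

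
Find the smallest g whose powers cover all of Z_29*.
g = 2. Powers: [2, 4, 8, 16, 3, 6, 12, 24, ...] generates all 28 non-zero residues.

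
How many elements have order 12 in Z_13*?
Number of primitive roots mod 13 = φ(p-1) = φ(12) = 4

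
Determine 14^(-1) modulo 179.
Since 179 is prime, by Fermat 14^(-1) ≡ 14^{177} ≡ 64 mod 179. Verify: 14 × 64 = 896 ≡ 1 mod 179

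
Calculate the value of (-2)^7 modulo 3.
Using Fermat: (-2)^{2} ≡ 1 mod 3. 7 ≡ 1 mod 2. So (-2)^{7} ≡ (-2)^{1} ≡ 1 mod 3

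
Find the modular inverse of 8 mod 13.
Since 13 is prime, by Fermat 8^(-1) ≡ 8^{11} ≡ 5 mod 13. Verify: 8 × 5 = 40 ≡ 1 mod 13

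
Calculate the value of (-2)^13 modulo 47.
By repeated squaring mod 47: (-2)^{1}≡45, (-2)^{2}≡4, (-2)^{4}≡16, (-2)^{8}≡21. Then (-2)^{13} = (-2)^{8+4+1} ≡ 21 × 16 × 45 ≡ 33 mod 47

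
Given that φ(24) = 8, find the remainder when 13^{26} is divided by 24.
By Euler: 13^{8} ≡ 1 mod 24 since gcd(13, 24) = 1. 26 = 3×8 + 2. So 13^{26} ≡ 13^{2} ≡ 1 mod 24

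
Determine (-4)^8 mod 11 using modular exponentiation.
By repeated squaring (mod 11): (-4)^{1}≡7, (-4)^{2}≡5, (-4)^{4}≡3, (-4)^{8}≡9. So (-4)^{8} ≡ 9 (mod 11)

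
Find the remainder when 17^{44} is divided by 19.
By Fermat: 17^{18} ≡ 1 (mod 19). 44 = 2×18 + 8. So 17^{44} ≡ 17^{8} ≡ 9 (mod 19)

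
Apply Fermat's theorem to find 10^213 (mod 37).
By Fermat: 10^{36} ≡ 1 (mod 37). 213 ≡ 33 (mod 36). So 10^{213} ≡ 10^{33} ≡ 1 (mod 37)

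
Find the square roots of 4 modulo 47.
The square roots of 4 mod 47 are 2 and 45. Verify: 2² = 4 ≡ 4 mod 47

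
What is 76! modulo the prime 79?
(78)! = (76)! × (77) × (78) ≡ -1 mod 79. So (76)! ≡ -1 × [(78)(77)]^(-1) ≡ 39 mod 79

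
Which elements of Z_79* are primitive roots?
There are φ(78) = 24 primitive roots mod 79: {3, 6, 7, 28, 29, 30, 34, 35, 37, 39, 43, 47, 48, 53, 54, 59, 60, 63, 66, 68, 70, 74, 75, 77}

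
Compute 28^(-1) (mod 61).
Since 61 is prime, by Fermat 28^(-1) ≡ 28^{59} ≡ 24 (mod 61). Verify: 28 × 24 = 672 ≡ 1 (mod 61)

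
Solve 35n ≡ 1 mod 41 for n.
Since 41 is prime, by Fermat 35^(-1) ≡ 35^{39} ≡ 34 mod 41. Verify: 35 × 34 = 1190 ≡ 1 mod 41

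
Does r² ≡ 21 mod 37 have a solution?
By Euler's criterion: 21^{18} ≡ 1 mod 37. Since this equals 1, 21 is a QR.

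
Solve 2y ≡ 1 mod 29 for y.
Since 29 is prime, by Fermat 2^(-1) ≡ 2^{27} ≡ 15 mod 29. Verify: 2 × 15 = 30 ≡ 1 mod 29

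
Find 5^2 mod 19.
5^{2} = 25 ≡ 6 mod 19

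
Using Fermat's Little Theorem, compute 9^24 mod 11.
By Fermat: 9^{10} ≡ 1 mod 11. 24 = 2×10 + 4. So 9^{24} ≡ 9^{4} ≡ 5 mod 11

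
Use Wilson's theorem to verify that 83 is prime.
(82)! mod 83 = 82. Since this equals -1 mod 83, Wilson confirms 83 is prime.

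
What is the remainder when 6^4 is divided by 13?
6^{4} = 1296 ≡ 9 (mod 13)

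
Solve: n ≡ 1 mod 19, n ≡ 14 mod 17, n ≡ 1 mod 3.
M = 19 × 17 × 3 = 969. M₁ = 51, y₁ ≡ 3 mod 19. M₂ = 57, y₂ ≡ 3 mod 17. M₃ = 323, y₃ ≡ 2 mod 3. n = 1×51×3 + 14×57×3 + 1×323×2 ≡ 286 mod 969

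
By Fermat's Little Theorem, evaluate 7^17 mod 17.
By Fermat: 7^{16} ≡ 1 (mod 17). So 7^{17} = 7^{16} · 7^{1} ≡ 7^{1} ≡ 7 (mod 17)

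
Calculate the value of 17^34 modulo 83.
By repeated squaring mod 83: 17^{1}≡17, 17^{2}≡40, 17^{4}≡23, 17^{8}≡31, 17^{16}≡48, 17^{32}≡63. Then 17^{34} = 17^{32+2} ≡ 63 × 40 ≡ 30 mod 83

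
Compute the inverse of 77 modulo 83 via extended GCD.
Extended GCD: 77(-14) + 83(13) = 1. So 77^(-1) ≡ -14 ≡ 69 (mod 83). Verify: 77 × 69 = 5313 ≡ 1 (mod 83)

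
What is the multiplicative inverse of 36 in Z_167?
Since 167 is prime, by Fermat 36^(-1) ≡ 36^{165} ≡ 116 mod 167. Verify: 36 × 116 = 4176 ≡ 1 mod 167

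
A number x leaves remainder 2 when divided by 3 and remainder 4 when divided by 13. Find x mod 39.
M = 3 × 13 = 39. M₁ = 13, y₁ ≡ 1 mod 3. M₂ = 3, y₂ ≡ 9 mod 13. x = 2×13×1 + 4×3×9 ≡ 17 mod 39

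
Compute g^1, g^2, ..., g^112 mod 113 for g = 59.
59^1, 59^2, ..., 59^{112} mod 113: [59, 91, 58, 32, 80, 87, 48, 7, 74, 72, 67, 111, 108, 44, 110, 49, 66, 52, 17, 99, 78, 82, 92, 4, 10, 25, 6, 15, 94, 9, 79, 28, 70, 62, 42, 105, 93, 63, 101, 83, 38, 95, 68, 57, 86, 102, 29, 16, 40, 100, 24, 60, 37, 36, 90, 112, 54, 22, 55, 81, 33, 26, 65, 106, 39, 41, 46, 2, 5, 69, 3, 64, 47, 61, 96, 14, 35, 31, 21, 109, 103, 88, 107, 98, 19, 104, 34, 85, 43, 51, 71, 8, 20, 50, 12, 30, 75, 18, 45, 56, 27, 11, 84, 97, 73, 13, 89, 53, 76, 77, 23, 1]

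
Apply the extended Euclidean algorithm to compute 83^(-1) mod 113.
Extended GCD: 83(-49) + 113(36) = 1. So 83^(-1) ≡ -49 ≡ 64 (mod 113). Verify: 83 × 64 = 5312 ≡ 1 (mod 113)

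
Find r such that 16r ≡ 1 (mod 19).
Since 19 is prime, by Fermat 16^(-1) ≡ 16^{17} ≡ 6 (mod 19). Verify: 16 × 6 = 96 ≡ 1 (mod 19)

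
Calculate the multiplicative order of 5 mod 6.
Powers of 5 mod 6: 5^1≡5, 5^2≡1. ord_6(5) = 2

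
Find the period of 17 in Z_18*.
Powers of 17 mod 18: 17^1≡17, 17^2≡1. Order = 2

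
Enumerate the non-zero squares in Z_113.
QRs mod 113: {1, 2, 4, 7, 8, 9, 11, 13, 14, 15, 16, 18, 22, 25, 26, 28, 30, 31, 32, 36, 41, 44, 49, 50, 51, 52, 53, 56, 57, 60, 61, 62, 63, 64, 69, 72, 77, 81, 82, 83, 85, 87, 88, 91, 95, 97, 98, 99, 100, 102, 104, 105, 106, 109, 111, 112}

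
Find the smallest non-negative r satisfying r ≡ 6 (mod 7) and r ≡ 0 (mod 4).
M = 7 × 4 = 28. M₁ = 4, y₁ ≡ 2 (mod 7). M₂ = 7, y₂ ≡ 3 (mod 4). r = 6×4×2 + 0×7×3 ≡ 20 (mod 28)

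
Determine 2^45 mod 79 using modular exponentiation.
By repeated squaring mod 79: 2^{1}≡2, 2^{2}≡4, 2^{4}≡16, 2^{8}≡19, 2^{16}≡45, 2^{32}≡50. Then 2^{45} = 2^{32+8+4+1} ≡ 50 × 19 × 16 × 2 ≡ 64 mod 79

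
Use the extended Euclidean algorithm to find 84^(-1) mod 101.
Extended GCD: 84(-6) + 101(5) = 1. So 84^(-1) ≡ -6 ≡ 95 mod 101. Verify: 84 × 95 = 7980 ≡ 1 mod 101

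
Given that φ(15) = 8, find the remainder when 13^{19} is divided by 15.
By Euler: 13^{8} ≡ 1 (mod 15) since gcd(13, 15) = 1. 19 = 2×8 + 3. So 13^{19} ≡ 13^{3} ≡ 7 (mod 15)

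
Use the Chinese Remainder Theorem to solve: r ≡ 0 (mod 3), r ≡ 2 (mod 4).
M = 3 × 4 = 12. M₁ = 4, y₁ ≡ 1 (mod 3). M₂ = 3, y₂ ≡ 3 (mod 4). r = 0×4×1 + 2×3×3 ≡ 6 (mod 12)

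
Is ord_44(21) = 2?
Powers of 21 mod 44: 21^1≡21, 21^2≡1. First k with 21^k≡1 is k=2. Yes, ord_44(21) = 2.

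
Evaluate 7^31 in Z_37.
By repeated squaring (mod 37): 7^{1}≡7, 7^{2}≡12, 7^{4}≡33, 7^{8}≡16, 7^{16}≡34. Then 7^{31} = 7^{16+8+4+2+1} ≡ 34 × 16 × 33 × 12 × 7 ≡ 33 (mod 37)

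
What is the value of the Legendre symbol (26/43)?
(26/43) = 26^{21} mod 43 = -1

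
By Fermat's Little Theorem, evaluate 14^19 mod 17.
By Fermat: 14^{16} ≡ 1 mod 17. So 14^{19} = 14^{16} · 14^{3} ≡ 14^{3} ≡ 7 mod 17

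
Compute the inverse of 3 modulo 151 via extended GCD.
Extended GCD: 3(-50) + 151(1) = 1. So 3^(-1) ≡ -50 ≡ 101 (mod 151). Verify: 3 × 101 = 303 ≡ 1 (mod 151)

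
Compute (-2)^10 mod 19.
By repeated squaring mod 19: (-2)^{1}≡17, (-2)^{2}≡4, (-2)^{4}≡16, (-2)^{8}≡9. Then (-2)^{10} = (-2)^{8+2} ≡ 9 × 4 ≡ 17 mod 19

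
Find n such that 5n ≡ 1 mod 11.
Since 11 is prime, by Fermat 5^(-1) ≡ 5^{9} ≡ 9 mod 11. Verify: 5 × 9 = 45 ≡ 1 mod 11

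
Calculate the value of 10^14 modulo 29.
By repeated squaring (mod 29): 10^{1}≡10, 10^{2}≡13, 10^{4}≡24, 10^{8}≡25. Then 10^{14} = 10^{8+4+2} ≡ 25 × 24 × 13 ≡ 28 (mod 29)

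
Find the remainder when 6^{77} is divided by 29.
By Fermat: 6^{28} ≡ 1 mod 29. 77 = 2×28 + 21. So 6^{77} ≡ 6^{21} ≡ 28 mod 29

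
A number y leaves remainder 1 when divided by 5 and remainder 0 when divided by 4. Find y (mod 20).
M = 5 × 4 = 20. M₁ = 4, y₁ ≡ 4 (mod 5). M₂ = 5, y₂ ≡ 1 (mod 4). y = 1×4×4 + 0×5×1 ≡ 16 (mod 20)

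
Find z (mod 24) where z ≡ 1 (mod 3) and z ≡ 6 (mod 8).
M = 3 × 8 = 24. M₁ = 8, y₁ ≡ 2 (mod 3). M₂ = 3, y₂ ≡ 3 (mod 8). z = 1×8×2 + 6×3×3 ≡ 22 (mod 24)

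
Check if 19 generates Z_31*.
19^{15} ≡ 1 (mod 31) and 15 < 30, so ord_31(19) = 15 ≠ 30 and 19 is not a primitive root.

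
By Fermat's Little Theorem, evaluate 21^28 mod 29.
By Fermat's Little Theorem, 21^{28} ≡ 1 mod 29 since 29 is prime and gcd(21, 29) = 1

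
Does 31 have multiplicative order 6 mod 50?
Powers of 31 mod 50: 31^1≡31, 31^2≡11, 31^3≡41, 31^4≡21, 31^5≡1. Already 31^5≡1, so the order is 5 < 6. No, the actual order is 5.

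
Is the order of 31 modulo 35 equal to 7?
Powers of 31 mod 35: 31^1≡31, 31^2≡16, 31^3≡6, 31^4≡11, 31^5≡26, 31^6≡1. Already 31^6≡1, so the order is 6 < 7. No, the actual order is 6.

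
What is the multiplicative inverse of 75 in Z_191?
Since 191 is prime, by Fermat 75^(-1) ≡ 75^{189} ≡ 163 mod 191. Verify: 75 × 163 = 12225 ≡ 1 mod 191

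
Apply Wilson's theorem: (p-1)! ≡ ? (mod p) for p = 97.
By Wilson's theorem, (96)! ≡ -1 ≡ 96 mod 97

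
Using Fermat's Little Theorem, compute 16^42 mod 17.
By Fermat: 16^{16} ≡ 1 (mod 17). 42 = 2×16 + 10. So 16^{42} ≡ 16^{10} ≡ 1 (mod 17)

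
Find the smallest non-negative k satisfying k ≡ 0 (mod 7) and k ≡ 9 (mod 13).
M = 7 × 13 = 91. M₁ = 13, y₁ ≡ 6 (mod 7). M₂ = 7, y₂ ≡ 2 (mod 13). k = 0×13×6 + 9×7×2 ≡ 35 (mod 91)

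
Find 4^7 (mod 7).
Using Fermat: 4^{6} ≡ 1 (mod 7). 7 ≡ 1 (mod 6). So 4^{7} ≡ 4^{1} ≡ 4 (mod 7)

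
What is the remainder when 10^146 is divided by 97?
Using Fermat: 10^{96} ≡ 1 (mod 97). 146 ≡ 50 (mod 96). So 10^{146} ≡ 10^{50} ≡ 94 (mod 97)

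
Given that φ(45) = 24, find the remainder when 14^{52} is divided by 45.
By Euler: 14^{24} ≡ 1 mod 45 since gcd(14, 45) = 1. 52 = 2×24 + 4. So 14^{52} ≡ 14^{4} ≡ 31 mod 45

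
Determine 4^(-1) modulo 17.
Since 17 is prime, by Fermat 4^(-1) ≡ 4^{15} ≡ 13 mod 17. Verify: 4 × 13 = 52 ≡ 1 mod 17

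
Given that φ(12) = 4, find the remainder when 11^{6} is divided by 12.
By Euler: 11^{4} ≡ 1 mod 12 since gcd(11, 12) = 1. 6 = 1×4 + 2. So 11^{6} ≡ 11^{2} ≡ 1 mod 12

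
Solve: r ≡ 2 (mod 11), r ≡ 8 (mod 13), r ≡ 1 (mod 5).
M = 11 × 13 × 5 = 715. M₁ = 65, y₁ ≡ 10 (mod 11). M₂ = 55, y₂ ≡ 9 (mod 13). M₃ = 143, y₃ ≡ 2 (mod 5). r = 2×65×10 + 8×55×9 + 1×143×2 ≡ 541 (mod 715)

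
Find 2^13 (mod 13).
Using Fermat: 2^{12} ≡ 1 (mod 13). 13 ≡ 1 (mod 12). So 2^{13} ≡ 2^{1} ≡ 2 (mod 13)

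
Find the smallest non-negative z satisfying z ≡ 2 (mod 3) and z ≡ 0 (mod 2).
M = 3 × 2 = 6. M₁ = 2, y₁ ≡ 2 (mod 3). M₂ = 3, y₂ ≡ 1 (mod 2). z = 2×2×2 + 0×3×1 ≡ 2 (mod 6)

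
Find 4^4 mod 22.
4^{4} = 256 ≡ 14 mod 22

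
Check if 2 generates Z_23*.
2^{11} ≡ 1 (mod 23) and 11 < 22, so ord_23(2) = 11 ≠ 22 and 2 is not a primitive root.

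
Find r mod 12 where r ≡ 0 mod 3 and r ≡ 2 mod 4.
M = 3 × 4 = 12. M₁ = 4, y₁ ≡ 1 mod 3. M₂ = 3, y₂ ≡ 3 mod 4. r = 0×4×1 + 2×3×3 ≡ 6 mod 12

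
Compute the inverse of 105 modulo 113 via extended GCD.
Extended GCD: 105(14) + 113(-13) = 1. So 105^(-1) ≡ 14 mod 113. Verify: 105 × 14 = 1470 ≡ 1 mod 113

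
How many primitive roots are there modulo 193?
A prime p has φ(p-1) primitive roots; here φ(192) = 64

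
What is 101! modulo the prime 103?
(102)! = (101)! × (102) ≡ -1 (mod 103). So (101)! ≡ -1 × (102)^(-1) ≡ (-1)×(-1) = 1 (mod 103)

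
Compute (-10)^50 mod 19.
Using Fermat: (-10)^{18} ≡ 1 (mod 19). 50 ≡ 14 (mod 18). So (-10)^{50} ≡ (-10)^{14} ≡ 16 (mod 19)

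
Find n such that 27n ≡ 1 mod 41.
Since 41 is prime, by Fermat 27^(-1) ≡ 27^{39} ≡ 38 mod 41. Verify: 27 × 38 = 1026 ≡ 1 mod 41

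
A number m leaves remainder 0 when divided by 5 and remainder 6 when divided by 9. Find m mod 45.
M = 5 × 9 = 45. M₁ = 9, y₁ ≡ 4 mod 5. M₂ = 5, y₂ ≡ 2 mod 9. m = 0×9×4 + 6×5×2 ≡ 15 mod 45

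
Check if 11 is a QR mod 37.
By Euler's criterion: 11^{18} ≡ 1 (mod 37). Since this equals 1, 11 is a QR.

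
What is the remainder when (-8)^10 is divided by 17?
By repeated squaring mod 17: (-8)^{1}≡9, (-8)^{2}≡13, (-8)^{4}≡16, (-8)^{8}≡1. Then (-8)^{10} = (-8)^{8+2} ≡ 1 × 13 ≡ 13 mod 17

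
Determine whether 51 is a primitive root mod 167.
ord_167(51) divides 166. For each prime q|166: 51^{83}≡166, 51^{2}≡96, none ≡ 1. So 51 has order 166 and is a primitive root mod 167.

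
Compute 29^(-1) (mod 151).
Since 151 is prime, by Fermat 29^(-1) ≡ 29^{149} ≡ 125 (mod 151). Verify: 29 × 125 = 3625 ≡ 1 (mod 151)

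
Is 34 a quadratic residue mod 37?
By Euler's criterion: 34^{18} ≡ 1 (mod 37). Since this equals 1, 34 is a QR.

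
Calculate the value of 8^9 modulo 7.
Using Fermat: 8^{6} ≡ 1 (mod 7). 9 ≡ 3 (mod 6). So 8^{9} ≡ 8^{3} ≡ 1 (mod 7)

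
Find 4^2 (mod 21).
4^{2} = 16 ≡ 16 (mod 21)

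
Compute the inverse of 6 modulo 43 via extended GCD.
Extended GCD: 6(-7) + 43(1) = 1. So 6^(-1) ≡ -7 ≡ 36 (mod 43). Verify: 6 × 36 = 216 ≡ 1 (mod 43)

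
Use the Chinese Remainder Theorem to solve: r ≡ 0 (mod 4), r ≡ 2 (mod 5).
M = 4 × 5 = 20. M₁ = 5, y₁ ≡ 1 (mod 4). M₂ = 4, y₂ ≡ 4 (mod 5). r = 0×5×1 + 2×4×4 ≡ 12 (mod 20)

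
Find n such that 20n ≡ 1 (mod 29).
Since 29 is prime, by Fermat 20^(-1) ≡ 20^{27} ≡ 16 (mod 29). Verify: 20 × 16 = 320 ≡ 1 (mod 29)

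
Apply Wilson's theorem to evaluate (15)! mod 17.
(16)! = (15)! × (16) ≡ -1 mod 17. So (15)! ≡ -1 × (16)^(-1) ≡ (-1)×(-1) = 1 mod 17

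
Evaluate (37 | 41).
(37/41) = 37^{20} mod 41 = 1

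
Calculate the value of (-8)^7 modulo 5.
Using Fermat: (-8)^{4} ≡ 1 (mod 5). 7 ≡ 3 (mod 4). So (-8)^{7} ≡ (-8)^{3} ≡ 3 (mod 5)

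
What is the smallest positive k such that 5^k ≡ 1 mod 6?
Powers of 5 mod 6: 5^1≡5, 5^2≡1. ord_6(5) = 2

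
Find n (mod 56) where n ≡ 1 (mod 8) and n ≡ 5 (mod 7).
M = 8 × 7 = 56. M₁ = 7, y₁ ≡ 7 (mod 8). M₂ = 8, y₂ ≡ 1 (mod 7). n = 1×7×7 + 5×8×1 ≡ 33 (mod 56)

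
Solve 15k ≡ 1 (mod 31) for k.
Since 31 is prime, by Fermat 15^(-1) ≡ 15^{29} ≡ 29 (mod 31). Verify: 15 × 29 = 435 ≡ 1 (mod 31)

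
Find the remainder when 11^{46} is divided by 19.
By Fermat: 11^{18} ≡ 1 (mod 19). 46 = 2×18 + 10. So 11^{46} ≡ 11^{10} ≡ 11 (mod 19)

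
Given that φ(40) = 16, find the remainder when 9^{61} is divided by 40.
By Euler: 9^{16} ≡ 1 (mod 40) since gcd(9, 40) = 1. 61 = 3×16 + 13. So 9^{61} ≡ 9^{13} ≡ 9 (mod 40)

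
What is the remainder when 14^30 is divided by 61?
By repeated squaring mod 61: 14^{1}≡14, 14^{2}≡13, 14^{4}≡47, 14^{8}≡13, 14^{16}≡47. Then 14^{30} = 14^{16+8+4+2} ≡ 47 × 13 × 47 × 13 ≡ 1 mod 61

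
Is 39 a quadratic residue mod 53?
By Euler's criterion: 39^{26} ≡ 52 (mod 53). Since this equals -1 (≡ 52), 39 is not a QR.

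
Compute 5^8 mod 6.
By repeated squaring mod 6: 5^{1}≡5, 5^{2}≡1, 5^{4}≡1, 5^{8}≡1. So 5^{8} ≡ 1 mod 6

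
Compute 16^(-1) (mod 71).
Since 71 is prime, by Fermat 16^(-1) ≡ 16^{69} ≡ 40 (mod 71). Verify: 16 × 40 = 640 ≡ 1 (mod 71)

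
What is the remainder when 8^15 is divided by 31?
By repeated squaring mod 31: 8^{1}≡8, 8^{2}≡2, 8^{4}≡4, 8^{8}≡16. Then 8^{15} = 8^{8+4+2+1} ≡ 16 × 4 × 2 × 8 ≡ 1 mod 31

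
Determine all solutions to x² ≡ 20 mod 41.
The square roots of 20 mod 41 are 26 and 15. Verify: 26² = 676 ≡ 20 mod 41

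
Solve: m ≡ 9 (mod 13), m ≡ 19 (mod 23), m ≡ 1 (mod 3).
M = 13 × 23 × 3 = 897. M₁ = 69, y₁ ≡ 10 (mod 13). M₂ = 39, y₂ ≡ 13 (mod 23). M₃ = 299, y₃ ≡ 2 (mod 3). m = 9×69×10 + 19×39×13 + 1×299×2 ≡ 295 (mod 897)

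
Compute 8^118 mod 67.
Using Fermat: 8^{66} ≡ 1 (mod 67). 118 ≡ 52 (mod 66). So 8^{118} ≡ 8^{52} ≡ 14 (mod 67)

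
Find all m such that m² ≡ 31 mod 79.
The square roots of 31 mod 79 are 49 and 30. Verify: 49² = 2401 ≡ 31 mod 79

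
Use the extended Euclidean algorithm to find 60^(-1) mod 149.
Extended GCD: 60(-72) + 149(29) = 1. So 60^(-1) ≡ -72 ≡ 77 (mod 149). Verify: 60 × 77 = 4620 ≡ 1 (mod 149)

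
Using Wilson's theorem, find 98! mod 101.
(100)! = (98)! × (99) × (100) ≡ -1 (mod 101). So (98)! ≡ -1 × [(100)(99)]^(-1) ≡ 50 (mod 101)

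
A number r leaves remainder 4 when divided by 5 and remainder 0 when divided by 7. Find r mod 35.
M = 5 × 7 = 35. M₁ = 7, y₁ ≡ 3 mod 5. M₂ = 5, y₂ ≡ 3 mod 7. r = 4×7×3 + 0×5×3 ≡ 14 mod 35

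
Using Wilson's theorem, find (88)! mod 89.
By Wilson's theorem, (88)! ≡ -1 ≡ 88 mod 89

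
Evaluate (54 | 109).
(54/109) = 54^{54} mod 109 = -1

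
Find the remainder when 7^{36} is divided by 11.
By Fermat: 7^{10} ≡ 1 mod 11. 36 = 3×10 + 6. So 7^{36} ≡ 7^{6} ≡ 4 mod 11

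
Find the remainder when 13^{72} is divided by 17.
By Fermat: 13^{16} ≡ 1 (mod 17). 72 = 4×16 + 8. So 13^{72} ≡ 13^{8} ≡ 1 (mod 17)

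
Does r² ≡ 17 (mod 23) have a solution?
By Euler's criterion: 17^{11} ≡ 22 (mod 23). Since this equals -1 (≡ 22), 17 is not a QR.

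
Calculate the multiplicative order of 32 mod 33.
Powers of 32 mod 33: 32^1≡32, 32^2≡1. So the order of 32 is 2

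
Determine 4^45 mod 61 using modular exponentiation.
By repeated squaring mod 61: 4^{1}≡4, 4^{2}≡16, 4^{4}≡12, 4^{8}≡22, 4^{16}≡57, 4^{32}≡16. Then 4^{45} = 4^{32+8+4+1} ≡ 16 × 22 × 12 × 4 ≡ 60 mod 61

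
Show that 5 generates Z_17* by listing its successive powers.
5^1, 5^2, ..., 5^{16} mod 17: [5, 8, 6, 13, 14, 2, 10, 16, 12, 9, 11, 4, 3, 15, 7, 1]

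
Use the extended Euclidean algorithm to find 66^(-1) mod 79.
Extended GCD: 66(6) + 79(-5) = 1. So 66^(-1) ≡ 6 (mod 79). Verify: 66 × 6 = 396 ≡ 1 (mod 79)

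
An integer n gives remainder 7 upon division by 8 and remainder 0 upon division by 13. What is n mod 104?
M = 8 × 13 = 104. M₁ = 13, y₁ ≡ 5 mod 8. M₂ = 8, y₂ ≡ 5 mod 13. n = 7×13×5 + 0×8×5 ≡ 39 mod 104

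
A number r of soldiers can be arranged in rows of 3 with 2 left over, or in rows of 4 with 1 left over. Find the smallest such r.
M = 3 × 4 = 12. M₁ = 4, y₁ ≡ 1 (mod 3). M₂ = 3, y₂ ≡ 3 (mod 4). r = 2×4×1 + 1×3×3 ≡ 5 (mod 12)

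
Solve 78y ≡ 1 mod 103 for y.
Since 103 is prime, by Fermat 78^(-1) ≡ 78^{101} ≡ 70 mod 103. Verify: 78 × 70 = 5460 ≡ 1 mod 103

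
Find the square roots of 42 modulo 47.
The square roots of 42 mod 47 are 18 and 29. Verify: 18² = 324 ≡ 42 (mod 47)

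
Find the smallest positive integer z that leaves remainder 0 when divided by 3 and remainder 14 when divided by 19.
M = 3 × 19 = 57. M₁ = 19, y₁ ≡ 1 (mod 3). M₂ = 3, y₂ ≡ 13 (mod 19). z = 0×19×1 + 14×3×13 ≡ 33 (mod 57)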